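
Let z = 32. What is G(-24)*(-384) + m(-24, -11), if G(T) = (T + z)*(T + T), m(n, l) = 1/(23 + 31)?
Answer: 7962625/54 ≈ 1.4746e+5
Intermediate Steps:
m(n, l) = 1/54
G(T) = 2*T*(32 + T) (G(T) = (T + 32)*(T + T) = (32 + T)*(2*T) = 2*T*(32 + T))
G(-24)*(-384) + m(-24, -11) = (2*(-24)*(32 - 24))*(-384) + 1/54 = (2*(-24)*8)*(-384) + 1/54 = -384*(-384) + 1/54 = 147456 + 1/54 = 7962625/54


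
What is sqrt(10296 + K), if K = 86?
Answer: sqrt(10382) ≈ 101.89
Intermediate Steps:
sqrt(10296 + K) = sqrt(10296 + 86) = sqrt(10382)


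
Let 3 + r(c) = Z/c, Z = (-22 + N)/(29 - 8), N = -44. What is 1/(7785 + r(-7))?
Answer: 49/381340 ≈ 0.00012849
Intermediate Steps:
Z = -22/7 (Z = (-22 - 44)/(29 - 8) = -66/21 = -66*1/21 = -22/7 ≈ -3.1429)
r(c) = -3 - 22/(7*c)
1/(7785 + r(-7)) = 1/(7785 + (-3 - 22/7/(-7))) = 1/(7785 + (-3 - 22/7*(-⅐))) = 1/(7785 + (-3 + 22/49)) = 1/(7785 - 125/49) = 1/(381340/49) = 49/381340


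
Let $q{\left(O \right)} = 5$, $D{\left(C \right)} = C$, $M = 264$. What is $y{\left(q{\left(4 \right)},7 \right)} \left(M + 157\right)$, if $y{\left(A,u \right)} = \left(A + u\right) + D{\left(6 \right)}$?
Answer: $7578$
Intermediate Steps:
$y{\left(A,u \right)} = 6 + A + u$ ($y{\left(A,u \right)} = \left(A + u\right) + 6 = 6 + A + u$)
$y{\left(q{\left(4 \right)},7 \right)} \left(M + 157\right) = \left(6 + 5 + 7\right) \left(264 + 157\right) = 18 \cdot 421 = 7578$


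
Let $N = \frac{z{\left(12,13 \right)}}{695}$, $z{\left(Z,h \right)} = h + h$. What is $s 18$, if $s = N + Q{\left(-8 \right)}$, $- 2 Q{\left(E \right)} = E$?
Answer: $\frac{50508}{695} \approx 72.673$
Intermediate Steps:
$Q{\left(E \right)} = - \frac{E}{2}$
$z{\left(Z,h \right)} = 2 h$
$N = \frac{26}{695}$ ($N = \frac{2 \cdot 13}{695} = 26 \cdot \frac{1}{695} = \frac{26}{695} \approx 0.03741$)
$s = \frac{2806}{695}$ ($s = \frac{26}{695} - -4 = \frac{26}{695} + 4 = \frac{2806}{695} \approx 4.0374$)
$s 18 = \frac{2806}{695} \cdot 18 = \frac{50508}{695}$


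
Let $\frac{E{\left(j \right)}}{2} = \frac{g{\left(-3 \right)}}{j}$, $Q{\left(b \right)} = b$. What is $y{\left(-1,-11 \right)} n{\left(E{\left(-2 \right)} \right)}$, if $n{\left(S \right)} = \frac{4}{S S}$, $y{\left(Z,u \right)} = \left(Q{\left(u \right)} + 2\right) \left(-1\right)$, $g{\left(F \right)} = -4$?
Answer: $\frac{9}{4} \approx 2.25$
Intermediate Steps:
$y{\left(Z,u \right)} = -2 - u$ ($y{\left(Z,u \right)} = \left(u + 2\right) \left(-1\right) = \left(2 + u\right) \left(-1\right) = -2 - u$)
$E{\left(j \right)} = - \frac{8}{j}$ ($E{\left(j \right)} = 2 \left(- \frac{4}{j}\right) = - \frac{8}{j}$)
$n{\left(S \right)} = \frac{4}{S^{2}}$
$y{\left(-1,-11 \right)} n{\left(E{\left(-2 \right)} \right)} = \left(-2 - -11\right) \frac{4}{16} = \left(-2 + 11\right) \frac{4}{16} = 9 \cdot \frac{4}{16} = 9 \cdot 4 \cdot \frac{1}{16} = 9 \cdot \frac{1}{4} = \frac{9}{4}$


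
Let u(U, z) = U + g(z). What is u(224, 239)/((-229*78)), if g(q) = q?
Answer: -463/17862 ≈ -0.025921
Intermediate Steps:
u(U, z) = U + z
u(224, 239)/((-229*78)) = (224 + 239)/((-229*78)) = 463/(-17862) = 463*(-1/17862) = -463/17862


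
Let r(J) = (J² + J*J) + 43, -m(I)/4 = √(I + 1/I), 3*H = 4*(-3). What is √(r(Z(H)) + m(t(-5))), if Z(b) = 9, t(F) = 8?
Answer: √(205 - √130) ≈ 13.914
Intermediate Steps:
H = -4 (H = (4*(-3))/3 = (⅓)*(-12) = -4)
m(I) = -4*√(I + 1/I)
r(J) = 43 + 2*J² (r(J) = (J² + J²) + 43 = 2*J² + 43 = 43 + 2*J²)
√(r(Z(H)) + m(t(-5))) = √((43 + 2*9²) - 4*√(8 + 1/8)) = √((43 + 2*81) - 4*√(8 + ⅛)) = √((43 + 162) - √130) = √(205 - √130)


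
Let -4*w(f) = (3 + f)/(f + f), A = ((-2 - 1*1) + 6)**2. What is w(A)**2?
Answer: 1/36 ≈ 0.027778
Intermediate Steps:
A = 9 (A = ((-2 - 1) + 6)**2 = (-3 + 6)**2 = 3**2 = 9)
w(f) = -(3 + f)/(8*f) (w(f) = -(3 + f)/(4*(f + f)) = -(3 + f)/(4*(2*f)) = -(3 + f)*1/(2*f)/4 = -(3 + f)/(8*f))
w(A)**2 = ((1/8)*(-3 - 1*9)/9)**2 = ((1/8)*(1/9)*(-3 - 9))**2 = ((1/8)*(1/9)*(-12))**2 = (-1/6)**2 = 1/36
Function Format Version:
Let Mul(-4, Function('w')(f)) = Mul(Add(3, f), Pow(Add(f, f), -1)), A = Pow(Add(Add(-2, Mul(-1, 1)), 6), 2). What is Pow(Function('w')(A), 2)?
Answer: Rational(1, 36) ≈ 0.027778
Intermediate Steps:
A = 9 (A = Pow(Add(Add(-2, -1), 6), 2) = Pow(Add(-3, 6), 2) = Pow(3, 2) = 9)
Function('w')(f) = Mul(Rational(-1, 8), Pow(f, -1), Add(3, f)) (Function('w')(f) = Mul(Rational(-1, 4), Mul(Add(3, f), Pow(Add(f, f), -1))) = Mul(Rational(-1, 4), Mul(Add(3, f), Pow(Mul(2, f), -1))) = Mul(Rational(-1, 4), Mul(Add(3, f), Mul(Rational(1, 2), Pow(f, -1)))) = Mul(Rational(-1, 4), Mul(Rational(1, 2), Pow(f, -1), Add(3, f))) = Mul(Rational(-1, 8), Pow(f, -1), Add(3, f)))
Pow(Function('w')(A), 2) = Pow(Mul(Rational(1, 8), Pow(9, -1), Add(-3, Mul(-1, 9))), 2) = Pow(Mul(Rational(1, 8), Rational(1, 9), Add(-3, -9)), 2) = Pow(Mul(Rational(1, 8), Rational(1, 9), -12), 2) = Pow(Rational(-1, 6), 2) = Rational(1, 36)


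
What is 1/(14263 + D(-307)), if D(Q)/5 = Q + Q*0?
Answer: 1/12728 ≈ 7.8567e-5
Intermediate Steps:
D(Q) = 5*Q (D(Q) = 5*(Q + Q*0) = 5*(Q + 0) = 5*Q)
1/(14263 + D(-307)) = 1/(14263 + 5*(-307)) = 1/(14263 - 1535) = 1/12728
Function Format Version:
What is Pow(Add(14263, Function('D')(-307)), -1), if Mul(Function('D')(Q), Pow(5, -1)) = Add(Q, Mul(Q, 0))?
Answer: Rational(1, 12728) ≈ 7.8567e-5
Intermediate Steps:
Function('D')(Q) = Mul(5, Q) (Function('D')(Q) = Mul(5, Add(Q, Mul(Q, 0))) = Mul(5, Add(Q, 0)) = Mul(5, Q))
Pow(Add(14263, Function('D')(-307)), -1) = Pow(Add(14263, Mul(5, -307)), -1) = Pow(Add(14263, -1535), -1) = Pow(12728, -1) = Rational(1, 12728)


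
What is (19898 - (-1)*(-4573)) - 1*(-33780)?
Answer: 49105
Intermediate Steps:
(19898 - (-1)*(-4573)) - 1*(-33780) = (19898 - 1*4573) + 33780 = (19898 - 4573) + 33780 = 15325 + 33780 = 49105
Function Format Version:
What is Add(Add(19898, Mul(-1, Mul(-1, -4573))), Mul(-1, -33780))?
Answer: 49105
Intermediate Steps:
Add(Add(19898, Mul(-1, Mul(-1, -4573))), Mul(-1, -33780)) = Add(Add(19898, Mul(-1, 4573)), 33780) = Add(Add(19898, -4573), 33780) = Add(15325, 33780) = 49105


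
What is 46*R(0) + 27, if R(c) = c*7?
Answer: 27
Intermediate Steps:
R(c) = 7*c
46*R(0) + 27 = 46*(7*0) + 27 = 46*0 + 27 = 0 + 27 = 27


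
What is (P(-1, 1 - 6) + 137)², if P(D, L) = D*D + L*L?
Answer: 26569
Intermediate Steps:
P(D, L) = D² + L²
(P(-1, 1 - 6) + 137)² = (((-1)² + (1 - 6)²) + 137)² = ((1 + (-5)²) + 137)² = ((1 + 25) + 137)² = (26 + 137)² = 163² = 26569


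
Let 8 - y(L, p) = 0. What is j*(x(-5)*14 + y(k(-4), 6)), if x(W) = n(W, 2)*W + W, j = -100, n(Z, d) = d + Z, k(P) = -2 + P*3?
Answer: -14800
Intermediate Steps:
k(P) = -2 + 3*P
n(Z, d) = Z + d
y(L, p) = 8 (y(L, p) = 8 - 1*0 = 8 + 0 = 8)
x(W) = W + W*(2 + W) (x(W) = (W + 2)*W + W = (2 + W)*W + W = W*(2 + W) + W = W + W*(2 + W))
j*(x(-5)*14 + y(k(-4), 6)) = -100*(-5*(3 - 5)*14 + 8) = -100*(-5*(-2)*14 + 8) = -100*(10*14 + 8) = -100*(140 + 8) = -100*148 = -14800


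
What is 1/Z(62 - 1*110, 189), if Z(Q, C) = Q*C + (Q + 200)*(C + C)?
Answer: 1/48384 ≈ 2.0668e-5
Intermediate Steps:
Z(Q, C) = C*Q + 2*C*(200 + Q) (Z(Q, C) = C*Q + (200 + Q)*(2*C) = C*Q + 2*C*(200 + Q))
1/Z(62 - 1*110, 189) = 1/(189*(400 + 3*(62 - 1*110))) = 1/(189*(400 + 3*(62 - 110))) = 1/(189*(400 + 3*(-48))) = 1/(189*(400 - 144)) = 1/(189*256) = 1/48384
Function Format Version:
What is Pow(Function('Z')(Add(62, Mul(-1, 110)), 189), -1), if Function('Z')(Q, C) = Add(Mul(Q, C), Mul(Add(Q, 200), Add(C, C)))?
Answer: Rational(1, 48384) ≈ 2.0668e-5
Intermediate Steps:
Function('Z')(Q, C) = Add(Mul(C, Q), Mul(2, C, Add(200, Q))) (Function('Z')(Q, C) = Add(Mul(C, Q), Mul(Add(200, Q), Mul(2, C))) = Add(Mul(C, Q), Mul(2, C, Add(200, Q))))
Pow(Function('Z')(Add(62, Mul(-1, 110)), 189), -1) = Pow(Mul(189, Add(400, Mul(3, Add(62, Mul(-1, 110))))), -1) = Pow(Mul(189, Add(400, Mul(3, Add(62, -110)))), -1) = Pow(Mul(189, Add(400, Mul(3, -48))), -1) = Pow(Mul(189, Add(400, -144)), -1) = Pow(Mul(189, 256), -1) = Pow(48384, -1) = Rational(1, 48384)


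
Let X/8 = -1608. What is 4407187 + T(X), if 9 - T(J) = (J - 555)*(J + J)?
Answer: -340836836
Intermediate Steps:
X = -12864 (X = 8*(-1608) = -12864)
T(J) = 9 - 2*J*(-555 + J) (T(J) = 9 - (J - 555)*(J + J) = 9 - (-555 + J)*2*J = 9 - 2*J*(-555 + J))
4407187 + T(X) = 4407187 + (9 - 2*(-12864)² + 1110*(-12864)) = 4407187 + (9 - 2*165482496 - 14279040) = 4407187 + (9 - 330964992 - 14279040) = 4407187 - 345244023 = -340836836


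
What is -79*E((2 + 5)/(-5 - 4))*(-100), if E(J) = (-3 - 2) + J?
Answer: -410800/9 ≈ -45644.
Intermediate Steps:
E(J) = -5 + J
-79*E((2 + 5)/(-5 - 4))*(-100) = -79*(-5 + (2 + 5)/(-5 - 4))*(-100) = -79*(-5 + 7/(-9))*(-100) = -79*(-5 + 7*(-⅑))*(-100) = -79*(-5 - 7/9)*(-100) = -79*(-52/9)*(-100) = (4108/9)*(-100) = -410800/9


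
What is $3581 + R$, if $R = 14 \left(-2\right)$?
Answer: $3553$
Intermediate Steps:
$R = -28$
$3581 + R = 3581 - 28 = 3553$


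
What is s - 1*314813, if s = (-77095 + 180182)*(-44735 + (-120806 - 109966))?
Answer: -28401504922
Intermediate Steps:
s = -28401190109 (s = 103087*(-44735 - 230772) = 103087*(-275507) = -28401190109)
s - 1*314813 = -28401190109 - 1*314813 = -28401190109 - 314813 = -28401504922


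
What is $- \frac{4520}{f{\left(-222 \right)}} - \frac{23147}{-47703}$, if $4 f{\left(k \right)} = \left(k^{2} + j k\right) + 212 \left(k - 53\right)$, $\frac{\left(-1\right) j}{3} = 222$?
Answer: $\frac{587791663}{1655723427} \approx 0.35501$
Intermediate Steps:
$j = -666$ ($j = \left(-3\right) 222 = -666$)
$f{\left(k \right)} = -2809 - \frac{227 k}{2} + \frac{k^{2}}{4}$ ($f{\left(k \right)} = \frac{\left(k^{2} - 666 k\right) + 212 \left(k - 53\right)}{4} = \frac{\left(k^{2} - 666 k\right) + 212 \left(-53 + k\right)}{4} = \frac{\left(k^{2} - 666 k\right) + \left(-11236 + 212 k\right)}{4} = \frac{-11236 + k^{2} - 454 k}{4} = -2809 - \frac{227 k}{2} + \frac{k^{2}}{4}$)
$- \frac{4520}{f{\left(-222 \right)}} - \frac{23147}{-47703} = - \frac{4520}{-2809 - -25197 + \frac{\left(-222\right)^{2}}{4}} - \frac{23147}{-47703} = - \frac{4520}{-2809 + 25197 + \frac{1}{4} \cdot 49284} - - \frac{23147}{47703} = - \frac{4520}{-2809 + 25197 + 12321} + \frac{23147}{47703} = - \frac{4520}{34709} + \frac{23147}{47703} = \frac{587791663}{1655723427}$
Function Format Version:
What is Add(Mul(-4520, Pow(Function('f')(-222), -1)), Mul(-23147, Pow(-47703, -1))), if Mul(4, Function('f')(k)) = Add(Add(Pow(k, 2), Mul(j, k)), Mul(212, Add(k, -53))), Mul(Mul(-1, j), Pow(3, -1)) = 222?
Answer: Rational(587791663, 1655723427) ≈ 0.35501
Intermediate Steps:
j = -666 (j = Mul(-3, 222) = -666)
Function('f')(k) = Add(-2809, Mul(Rational(-227, 2), k), Mul(Rational(1, 4), Pow(k, 2))) (Function('f')(k) = Mul(Rational(1, 4), Add(Add(Pow(k, 2), Mul(-666, k)), Mul(212, Add(k, -53)))) = Mul(Rational(1, 4), Add(Add(Pow(k, 2), Mul(-666, k)), Mul(212, Add(-53, k)))) = Mul(Rational(1, 4), Add(Add(Pow(k, 2), Mul(-666, k)), Add(-11236, Mul(212, k)))) = Mul(Rational(1, 4), Add(-11236, Pow(k, 2), Mul(-454, k))) = Add(-2809, Mul(Rational(-227, 2), k), Mul(Rational(1, 4), Pow(k, 2))))
Add(Mul(-4520, Pow(Function('f')(-222), -1)), Mul(-23147, Pow(-47703, -1))) = Add(Mul(-4520, Pow(Add(-2809, Mul(Rational(-227, 2), -222), Mul(Rational(1, 4), Pow(-222, 2))), -1)), Mul(-23147, Pow(-47703, -1))) = Add(Mul(-4520, Pow(Add(-2809, 25197, Mul(Rational(1, 4), 49284)), -1)), Mul(-23147, Rational(-1, 47703))) = Add(Mul(-4520, Pow(Add(-2809, 25197, 12321), -1)), Rational(23147, 47703)) = Add(Mul(-4520, Pow(34709, -1)), Rational(23147, 47703)) = Add(Mul(-4520, Rational(1, 34709)), Rational(23147, 47703)) = Add(Rational(-4520, 34709), Rational(23147, 47703)) = Rational(587791663, 1655723427)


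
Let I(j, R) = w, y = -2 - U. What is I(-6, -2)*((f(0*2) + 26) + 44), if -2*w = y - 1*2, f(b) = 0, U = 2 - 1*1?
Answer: 175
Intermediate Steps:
U = 1 (U = 2 - 1 = 1)
y = -3 (y = -2 - 1*1 = -2 - 1 = -3)
w = 5/2 (w = -(-3 - 1*2)/2 = -(-3 - 2)/2 = -½*(-5) = 5/2 ≈ 2.5000)
I(j, R) = 5/2
I(-6, -2)*((f(0*2) + 26) + 44) = 5*((0 + 26) + 44)/2 = 5*(26 + 44)/2 = (5/2)*70 = 175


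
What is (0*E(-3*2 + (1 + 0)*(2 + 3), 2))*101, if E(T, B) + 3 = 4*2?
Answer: 0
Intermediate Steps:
E(T, B) = 5 (E(T, B) = -3 + 4*2 = -3 + 8 = 5)
(0*E(-3*2 + (1 + 0)*(2 + 3), 2))*101 = (0*5)*101 = 0*101 = 0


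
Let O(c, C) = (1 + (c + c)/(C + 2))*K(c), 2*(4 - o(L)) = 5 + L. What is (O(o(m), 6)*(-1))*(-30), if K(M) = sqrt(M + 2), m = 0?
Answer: 165*sqrt(14)/8 ≈ 77.172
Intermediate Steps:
o(L) = 3/2 - L/2 (o(L) = 4 - (5 + L)/2 = 4 + (-5/2 - L/2) = 3/2 - L/2)
K(M) = sqrt(2 + M)
O(c, C) = sqrt(2 + c)*(1 + 2*c/(2 + C)) (O(c, C) = (1 + (c + c)/(C + 2))*sqrt(2 + c) = (1 + (2*c)/(2 + C))*sqrt(2 + c) = (1 + 2*c/(2 + C))*sqrt(2 + c) = sqrt(2 + c)*(1 + 2*c/(2 + C)))
(O(o(m), 6)*(-1))*(-30) = ((sqrt(2 + (3/2 - 1/2*0))*(2 + 6 + 2*(3/2 - 1/2*0))/(2 + 6))*(-1))*(-30) = ((sqrt(2 + (3/2 + 0))*(2 + 6 + 2*(3/2 + 0))/8)*(-1))*(-30) = ((sqrt(2 + 3/2)*(2 + 6 + 2*(3/2))/8)*(-1))*(-30) = ((sqrt(7/2)*(2 + 6 + 3)/8)*(-1))*(-30) = (((1/8)*(sqrt(14)/2)*11)*(-1))*(-30) = ((11*sqrt(14)/16)*(-1))*(-30) = -11*sqrt(14)/16*(-30) = 165*sqrt(14)/8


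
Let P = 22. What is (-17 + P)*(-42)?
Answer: -210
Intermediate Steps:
(-17 + P)*(-42) = (-17 + 22)*(-42) = 5*(-42) = -210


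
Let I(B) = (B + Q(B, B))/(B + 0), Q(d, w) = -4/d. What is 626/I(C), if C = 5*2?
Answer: 7825/12 ≈ 652.08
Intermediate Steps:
C = 10
I(B) = (B - 4/B)/B (I(B) = (B - 4/B)/(B + 0) = (B - 4/B)/B)
626/I(C) = 626/(1 - 4/10**2) = 626/(1 - 4*1/100) = 626/(1 - 1/25) = 626/(24/25) = 626*(25/24) = 7825/12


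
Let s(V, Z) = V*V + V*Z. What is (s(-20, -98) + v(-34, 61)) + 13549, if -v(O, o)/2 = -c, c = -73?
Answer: 15763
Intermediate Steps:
v(O, o) = -146 (v(O, o) = -(-2)*(-73) = -2*73 = -146)
s(V, Z) = V**2 + V*Z
(s(-20, -98) + v(-34, 61)) + 13549 = (-20*(-20 - 98) - 146) + 13549 = (-20*(-118) - 146) + 13549 = (2360 - 146) + 13549 = 2214 + 13549 = 15763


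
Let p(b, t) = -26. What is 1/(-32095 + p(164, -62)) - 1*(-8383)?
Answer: 269270342/32121 ≈ 8383.0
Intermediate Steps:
1/(-32095 + p(164, -62)) - 1*(-8383) = 1/(-32095 - 26) - 1*(-8383) = 1/(-32121) + 8383 = -1/32121 + 8383 = 269270342/32121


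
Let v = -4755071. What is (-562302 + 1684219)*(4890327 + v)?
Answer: 151746005752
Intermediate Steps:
(-562302 + 1684219)*(4890327 + v) = (-562302 + 1684219)*(4890327 - 4755071) = 1121917*135256 = 151746005752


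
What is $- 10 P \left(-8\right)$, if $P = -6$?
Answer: $-480$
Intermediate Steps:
$- 10 P \left(-8\right) = \left(-10\right) \left(-6\right) \left(-8\right) = 60 \left(-8\right) = -480$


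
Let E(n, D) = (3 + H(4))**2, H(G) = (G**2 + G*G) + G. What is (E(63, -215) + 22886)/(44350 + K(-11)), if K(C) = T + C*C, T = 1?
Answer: 24407/44472 ≈ 0.54882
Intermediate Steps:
H(G) = G + 2*G**2 (H(G) = (G**2 + G**2) + G = 2*G**2 + G = G + 2*G**2)
E(n, D) = 1521 (E(n, D) = (3 + 4*(1 + 2*4))**2 = (3 + 4*(1 + 8))**2 = (3 + 4*9)**2 = (3 + 36)**2 = 39**2 = 1521)
K(C) = 1 + C**2 (K(C) = 1 + C*C = 1 + C**2)
(E(63, -215) + 22886)/(44350 + K(-11)) = (1521 + 22886)/(44350 + (1 + (-11)**2)) = 24407/(44350 + (1 + 121)) = 24407/(44350 + 122) = 24407/44472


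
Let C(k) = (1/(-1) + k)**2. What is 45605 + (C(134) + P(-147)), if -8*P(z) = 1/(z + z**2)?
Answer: 10867326623/171696 ≈ 63294.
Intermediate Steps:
C(k) = (-1 + k)**2
P(z) = -1/(8*(z + z**2))
45605 + (C(134) + P(-147)) = 45605 + ((-1 + 134)**2 - 1/8/(-147*(1 - 147))) = 45605 + (133**2 - 1/8*(-1/147)/(-146)) = 45605 + (17689 - 1/8*(-1/147)*(-1/146)) = 45605 + (17689 - 1/171696) = 45605 + 3037130543/171696 = 10867326623/171696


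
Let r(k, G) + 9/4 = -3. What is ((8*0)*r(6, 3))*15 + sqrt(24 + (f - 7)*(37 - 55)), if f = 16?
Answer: I*sqrt(138) ≈ 11.747*I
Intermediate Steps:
r(k, G) = -21/4 (r(k, G) = -9/4 - 3 = -21/4)
((8*0)*r(6, 3))*15 + sqrt(24 + (f - 7)*(37 - 55)) = ((8*0)*(-21/4))*15 + sqrt(24 + (16 - 7)*(37 - 55)) = (0*(-21/4))*15 + sqrt(24 + 9*(-18)) = 0*15 + sqrt(24 - 162) = 0 + sqrt(-138) = 0 + I*sqrt(138) = I*sqrt(138)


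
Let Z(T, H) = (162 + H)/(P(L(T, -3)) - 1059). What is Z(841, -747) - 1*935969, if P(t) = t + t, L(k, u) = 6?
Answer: -326652986/349 ≈ -9.3597e+5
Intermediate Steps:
P(t) = 2*t
Z(T, H) = -54/349 - H/1047 (Z(T, H) = (162 + H)/(2*6 - 1059) = (162 + H)/(12 - 1059) = (162 + H)/(-1047) = (162 + H)*(-1/1047) = -54/349 - H/1047)
Z(841, -747) - 1*935969 = (-54/349 - 1/1047*(-747)) - 1*935969 = (-54/349 + 249/349) - 935969 = 195/349 - 935969 = -326652986/349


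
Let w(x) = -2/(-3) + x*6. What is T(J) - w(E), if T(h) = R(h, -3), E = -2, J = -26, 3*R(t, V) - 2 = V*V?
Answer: 15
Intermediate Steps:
R(t, V) = ⅔ + V²/3 (R(t, V) = ⅔ + (V*V)/3 = ⅔ + V²/3)
T(h) = 11/3 (T(h) = ⅔ + (⅓)*(-3)² = ⅔ + (⅓)*9 = ⅔ + 3 = 11/3)
w(x) = ⅔ + 6*x (w(x) = -2*(-⅓) + 6*x = ⅔ + 6*x)
T(J) - w(E) = 11/3 - (⅔ + 6*(-2)) = 11/3 - (⅔ - 12) = 11/3 - 1*(-34/3) = 11/3 + 34/3 = 15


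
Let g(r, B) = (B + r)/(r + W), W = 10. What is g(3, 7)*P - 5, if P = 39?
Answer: 25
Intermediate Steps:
g(r, B) = (B + r)/(10 + r) (g(r, B) = (B + r)/(r + 10) = (B + r)/(10 + r))
g(3, 7)*P - 5 = ((7 + 3)/(10 + 3))*39 - 5 = (10/13)*39 - 5 = 30 - 5 = 25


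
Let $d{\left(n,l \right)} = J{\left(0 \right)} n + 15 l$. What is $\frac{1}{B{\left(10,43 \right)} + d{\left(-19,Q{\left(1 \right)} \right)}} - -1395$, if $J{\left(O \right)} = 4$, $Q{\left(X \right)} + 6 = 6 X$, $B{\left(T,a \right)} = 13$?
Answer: $\frac{87884}{63} \approx 1395.0$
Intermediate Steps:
$Q{\left(X \right)} = -6 + 6 X$
$d{\left(n,l \right)} = 4 n + 15 l$
$\frac{1}{B{\left(10,43 \right)} + d{\left(-19,Q{\left(1 \right)} \right)}} - -1395 = \frac{1}{13 + \left(4 \left(-19\right) + 15 \left(-6 + 6 \cdot 1\right)\right)} - -1395 = \frac{1}{13 - \left(76 - 15 \left(-6 + 6\right)\right)} + 1395 = \frac{1}{13 + \left(-76 + 15 \cdot 0\right)} + 1395 = \frac{1}{13 + \left(-76 + 0\right)} + 1395 = \frac{1}{13 - 76} + 1395 = \frac{1}{-63} + 1395 = - \frac{1}{63} + 1395 = \frac{87884}{63}$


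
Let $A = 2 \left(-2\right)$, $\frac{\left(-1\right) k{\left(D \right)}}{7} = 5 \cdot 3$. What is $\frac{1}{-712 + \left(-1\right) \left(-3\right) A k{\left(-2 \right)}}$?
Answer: $\frac{1}{548} \approx 0.0018248$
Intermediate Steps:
$k{\left(D \right)} = -105$ ($k{\left(D \right)} = - 7 \cdot 5 \cdot 3 = \left(-7\right) 15 = -105$)
$A = -4$
$\frac{1}{-712 + \left(-1\right) \left(-3\right) A k{\left(-2 \right)}} = \frac{1}{-712 + \left(-1\right) \left(-3\right) \left(-4\right) \left(-105\right)} = \frac{1}{-712 + 3 \left(-4\right) \left(-105\right)} = \frac{1}{-712 - -1260} = \frac{1}{-712 + 1260} = \frac{1}{548}$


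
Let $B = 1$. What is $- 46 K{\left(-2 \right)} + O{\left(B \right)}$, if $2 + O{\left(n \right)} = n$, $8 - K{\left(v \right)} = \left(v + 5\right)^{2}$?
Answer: $45$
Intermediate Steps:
$K{\left(v \right)} = 8 - \left(5 + v\right)^{2}$ ($K{\left(v \right)} = 8 - \left(v + 5\right)^{2} = 8 - \left(5 + v\right)^{2}$)
$O{\left(n \right)} = -2 + n$
$- 46 K{\left(-2 \right)} + O{\left(B \right)} = - 46 \left(8 - \left(5 - 2\right)^{2}\right) + \left(-2 + 1\right) = - 46 \left(8 - 3^{2}\right) - 1 = - 46 \left(8 - 9\right) - 1 = \left(-46\right) \left(-1\right) - 1 = 46 - 1 = 45$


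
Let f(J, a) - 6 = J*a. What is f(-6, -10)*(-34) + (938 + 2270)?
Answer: 964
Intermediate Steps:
f(J, a) = 6 + J*a
f(-6, -10)*(-34) + (938 + 2270) = (6 - 6*(-10))*(-34) + (938 + 2270) = (6 + 60)*(-34) + 3208 = 66*(-34) + 3208 = -2244 + 3208 = 964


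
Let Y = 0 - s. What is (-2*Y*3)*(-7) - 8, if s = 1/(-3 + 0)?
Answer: 6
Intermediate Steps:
s = -⅓ (s = 1/(-3) = -⅓ ≈ -0.33333)
Y = ⅓ (Y = 0 - 1*(-⅓) = 0 + ⅓ = ⅓ ≈ 0.33333)
(-2*Y*3)*(-7) - 8 = (-2*⅓*3)*(-7) - 8 = -⅔*3*(-7) - 8 = -2*(-7) - 8 = 14 - 8 = 6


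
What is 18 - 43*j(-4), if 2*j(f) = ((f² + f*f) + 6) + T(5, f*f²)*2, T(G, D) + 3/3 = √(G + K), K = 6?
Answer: -756 - 43*√11 ≈ -898.62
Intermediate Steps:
T(G, D) = -1 + √(6 + G) (T(G, D) = -1 + √(G + 6) = -1 + √(6 + G))
j(f) = 2 + √11 + f² (j(f) = (((f² + f*f) + 6) + (-1 + √(6 + 5))*2)/2 = (((f² + f²) + 6) + (-1 + √11)*2)/2 = ((2*f² + 6) + (-2 + 2*√11))/2 = ((6 + 2*f²) + (-2 + 2*√11))/2 = (4 + 2*√11 + 2*f²)/2 = 2 + √11 + f²)
18 - 43*j(-4) = 18 - 43*(2 + √11 + (-4)²) = 18 - 43*(2 + √11 + 16) = 18 - 43*(18 + √11) = 18 + (-774 - 43*√11) = -756 - 43*√11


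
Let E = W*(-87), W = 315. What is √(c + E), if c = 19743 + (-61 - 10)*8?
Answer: I*√8230 ≈ 90.719*I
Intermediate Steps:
E = -27405 (E = 315*(-87) = -27405)
c = 19175 (c = 19743 - 71*8 = 19743 - 568 = 19175)
√(c + E) = √(19175 - 27405) = √(-8230) = I*√8230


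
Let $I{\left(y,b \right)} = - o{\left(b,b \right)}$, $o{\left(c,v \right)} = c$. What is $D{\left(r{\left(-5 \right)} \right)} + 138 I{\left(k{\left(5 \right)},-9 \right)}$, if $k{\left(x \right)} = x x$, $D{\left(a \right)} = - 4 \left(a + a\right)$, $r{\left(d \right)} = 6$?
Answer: $1194$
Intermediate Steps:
$D{\left(a \right)} = - 8 a$ ($D{\left(a \right)} = - 4 \cdot 2 a = - 8 a$)
$k{\left(x \right)} = x^{2}$
$I{\left(y,b \right)} = - b$
$D{\left(r{\left(-5 \right)} \right)} + 138 I{\left(k{\left(5 \right)},-9 \right)} = \left(-8\right) 6 + 138 \left(\left(-1\right) \left(-9\right)\right) = -48 + 138 \cdot 9 = -48 + 1242 = 1194$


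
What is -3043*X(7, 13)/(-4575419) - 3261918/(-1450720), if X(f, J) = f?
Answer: 41775260839/18540926960 ≈ 2.2531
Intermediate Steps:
-3043*X(7, 13)/(-4575419) - 3261918/(-1450720) = -3043*7/(-4575419) - 3261918/(-1450720) = -21301*(-1/4575419) - 3261918*(-1/1450720) = 119/25561 + 1630959/725360 = 41775260839/18540926960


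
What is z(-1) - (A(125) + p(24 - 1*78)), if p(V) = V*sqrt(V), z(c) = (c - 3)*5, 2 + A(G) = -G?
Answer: 107 + 162*I*sqrt(6) ≈ 107.0 + 396.82*I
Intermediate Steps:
A(G) = -2 - G
z(c) = -15 + 5*c (z(c) = (-3 + c)*5 = -15 + 5*c)
p(V) = V**(3/2)
z(-1) - (A(125) + p(24 - 1*78)) = (-15 + 5*(-1)) - ((-2 - 1*125) + (24 - 1*78)**(3/2)) = (-15 - 5) - ((-2 - 125) + (24 - 78)**(3/2)) = -20 - (-127 + (-54)**(3/2)) = -20 - (-127 - 162*I*sqrt(6)) = -20 + (127 + 162*I*sqrt(6)) = 107 + 162*I*sqrt(6)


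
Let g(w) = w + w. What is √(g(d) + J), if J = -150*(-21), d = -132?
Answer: √2886 ≈ 53.721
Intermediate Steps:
g(w) = 2*w
J = 3150
√(g(d) + J) = √(2*(-132) + 3150) = √(-264 + 3150) = √2886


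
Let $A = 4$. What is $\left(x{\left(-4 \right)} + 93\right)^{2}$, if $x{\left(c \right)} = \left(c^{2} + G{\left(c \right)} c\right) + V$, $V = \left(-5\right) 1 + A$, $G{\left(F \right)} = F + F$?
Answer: $19600$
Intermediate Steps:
$G{\left(F \right)} = 2 F$
$V = -1$ ($V = \left(-5\right) 1 + 4 = -5 + 4 = -1$)
$x{\left(c \right)} = -1 + 3 c^{2}$ ($x{\left(c \right)} = \left(c^{2} + 2 c c\right) - 1 = \left(c^{2} + 2 c^{2}\right) - 1 = 3 c^{2} - 1 = -1 + 3 c^{2}$)
$\left(x{\left(-4 \right)} + 93\right)^{2} = \left(\left(-1 + 3 \left(-4\right)^{2}\right) + 93\right)^{2} = \left(\left(-1 + 3 \cdot 16\right) + 93\right)^{2} = \left(\left(-1 + 48\right) + 93\right)^{2} = \left(47 + 93\right)^{2} = 140^{2} = 19600$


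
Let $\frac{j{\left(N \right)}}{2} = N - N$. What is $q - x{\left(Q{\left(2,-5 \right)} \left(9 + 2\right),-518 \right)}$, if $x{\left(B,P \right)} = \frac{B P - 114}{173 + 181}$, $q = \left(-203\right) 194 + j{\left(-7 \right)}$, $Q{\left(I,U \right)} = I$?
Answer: $- \frac{6964859}{177} \approx -39350.0$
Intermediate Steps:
$j{\left(N \right)} = 0$ ($j{\left(N \right)} = 2 \left(N - N\right) = 2 \cdot 0 = 0$)
$q = -39382$ ($q = \left(-203\right) 194 + 0 = -39382 + 0 = -39382$)
$x{\left(B,P \right)} = - \frac{19}{59} + \frac{B P}{354}$ ($x{\left(B,P \right)} = \frac{-114 + B P}{354} = \left(-114 + B P\right) \frac{1}{354} = - \frac{19}{59} + \frac{B P}{354}$)
$q - x{\left(Q{\left(2,-5 \right)} \left(9 + 2\right),-518 \right)} = -39382 - \left(- \frac{19}{59} + \frac{1}{354} \cdot 2 \left(9 + 2\right) \left(-518\right)\right) = -39382 - \left(- \frac{19}{59} + \frac{1}{354} \cdot 2 \cdot 11 \left(-518\right)\right) = -39382 - \left(- \frac{19}{59} + \frac{1}{354} \cdot 22 \left(-518\right)\right) = -39382 - \left(- \frac{19}{59} - \frac{5698}{177}\right) = -39382 - - \frac{5755}{177} = -39382 + \frac{5755}{177} = - \frac{6964859}{177}$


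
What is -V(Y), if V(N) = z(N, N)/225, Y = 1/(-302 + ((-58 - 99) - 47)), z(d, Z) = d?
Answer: 1/113850 ≈ 8.7835e-6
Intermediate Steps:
Y = -1/506 (Y = 1/(-302 + (-157 - 47)) = 1/(-302 - 204) = 1/(-506) = -1/506 ≈ -0.0019763)
V(N) = N/225
-V(Y) = -(-1)/(225*506) = -1*(-1/113850) = 1/113850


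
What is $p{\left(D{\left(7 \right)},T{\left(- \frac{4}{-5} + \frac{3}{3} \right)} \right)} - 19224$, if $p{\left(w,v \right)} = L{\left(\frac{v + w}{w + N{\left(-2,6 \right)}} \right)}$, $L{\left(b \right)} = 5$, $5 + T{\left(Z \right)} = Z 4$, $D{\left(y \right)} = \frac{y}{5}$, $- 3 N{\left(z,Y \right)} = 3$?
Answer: $-19219$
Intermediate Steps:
$N{\left(z,Y \right)} = -1$ ($N{\left(z,Y \right)} = \left(- \frac{1}{3}\right) 3 = -1$)
$D{\left(y \right)} = \frac{y}{5}$ ($D{\left(y \right)} = y \frac{1}{5} = \frac{y}{5}$)
$T{\left(Z \right)} = -5 + 4 Z$ ($T{\left(Z \right)} = -5 + Z 4 = -5 + 4 Z$)
$p{\left(w,v \right)} = 5$
$p{\left(D{\left(7 \right)},T{\left(- \frac{4}{-5} + \frac{3}{3} \right)} \right)} - 19224 = 5 - 19224 = -19219$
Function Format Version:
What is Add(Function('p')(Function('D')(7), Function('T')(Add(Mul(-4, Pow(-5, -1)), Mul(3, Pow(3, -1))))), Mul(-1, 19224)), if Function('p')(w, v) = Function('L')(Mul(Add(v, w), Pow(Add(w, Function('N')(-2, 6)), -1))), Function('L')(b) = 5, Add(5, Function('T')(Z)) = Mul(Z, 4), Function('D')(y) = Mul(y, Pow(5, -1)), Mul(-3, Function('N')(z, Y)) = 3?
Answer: -19219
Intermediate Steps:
Function('N')(z, Y) = -1 (Function('N')(z, Y) = Mul(Rational(-1, 3), 3) = -1)
Function('D')(y) = Mul(Rational(1, 5), y) (Function('D')(y) = Mul(y, Rational(1, 5)) = Mul(Rational(1, 5), y))
Function('T')(Z) = Add(-5, Mul(4, Z)) (Function('T')(Z) = Add(-5, Mul(Z, 4)) = Add(-5, Mul(4, Z)))
Function('p')(w, v) = 5
Add(Function('p')(Function('D')(7), Function('T')(Add(Mul(-4, Pow(-5, -1)), Mul(3, Pow(3, -1))))), Mul(-1, 19224)) = Add(5, Mul(-1, 19224)) = Add(5, -19224) = -19219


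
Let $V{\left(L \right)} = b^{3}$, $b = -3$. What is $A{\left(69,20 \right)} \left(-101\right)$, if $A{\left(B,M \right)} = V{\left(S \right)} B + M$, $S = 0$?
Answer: $186143$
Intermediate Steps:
$V{\left(L \right)} = -27$ ($V{\left(L \right)} = \left(-3\right)^{3} = -27$)
$A{\left(B,M \right)} = M - 27 B$ ($A{\left(B,M \right)} = - 27 B + M = M - 27 B$)
$A{\left(69,20 \right)} \left(-101\right) = \left(20 - 1863\right) \left(-101\right) = \left(-1843\right) \left(-101\right) = 186143$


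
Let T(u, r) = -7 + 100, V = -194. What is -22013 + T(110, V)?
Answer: -21920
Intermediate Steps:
T(u, r) = 93
-22013 + T(110, V) = -22013 + 93 = -21920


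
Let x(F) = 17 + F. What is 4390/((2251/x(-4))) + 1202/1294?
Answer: 38277141/1456397 ≈ 26.282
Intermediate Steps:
4390/((2251/x(-4))) + 1202/1294 = 4390/((2251/(17 - 4))) + 1202/1294 = 4390/((2251/13)) + 1202*(1/1294) = 4390/((2251*(1/13))) + 601/647 = 4390/(2251/13) + 601/647 = 4390*(13/2251) + 601/647 = 57070/2251 + 601/647 = 38277141/1456397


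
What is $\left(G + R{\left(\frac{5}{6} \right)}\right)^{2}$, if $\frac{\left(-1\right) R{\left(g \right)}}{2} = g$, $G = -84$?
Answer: $\frac{66049}{9} \approx 7338.8$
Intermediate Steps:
$R{\left(g \right)} = - 2 g$
$\left(G + R{\left(\frac{5}{6} \right)}\right)^{2} = \left(-84 - 2 \cdot \frac{5}{6}\right)^{2} = \left(-84 - 2 \cdot 5 \cdot \frac{1}{6}\right)^{2} = \left(-84 - \frac{5}{3}\right)^{2} = \left(- \frac{257}{3}\right)^{2} = \frac{66049}{9}$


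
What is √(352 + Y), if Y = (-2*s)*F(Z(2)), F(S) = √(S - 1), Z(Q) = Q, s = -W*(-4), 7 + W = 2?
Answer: 14*√2 ≈ 19.799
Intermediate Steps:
W = -5 (W = -7 + 2 = -5)
s = -20 (s = -1*(-5)*(-4) = 5*(-4) = -20)
F(S) = √(-1 + S)
Y = 40 (Y = (-2*(-20))*√(-1 + 2) = 40*√1 = 40*1 = 40)
√(352 + Y) = √(352 + 40) = √392 = 14*√2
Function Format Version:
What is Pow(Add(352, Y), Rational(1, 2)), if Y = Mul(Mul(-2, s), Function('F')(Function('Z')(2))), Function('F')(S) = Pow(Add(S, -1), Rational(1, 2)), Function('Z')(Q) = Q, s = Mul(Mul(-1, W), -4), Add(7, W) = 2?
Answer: Mul(14, Pow(2, Rational(1, 2))) ≈ 19.799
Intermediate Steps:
W = -5 (W = Add(-7, 2) = -5)
s = -20 (s = Mul(Mul(-1, -5), -4) = Mul(5, -4) = -20)
Function('F')(S) = Pow(Add(-1, S), Rational(1, 2))
Y = 40 (Y = Mul(Mul(-2, -20), Pow(Add(-1, 2), Rational(1, 2))) = Mul(40, Pow(1, Rational(1, 2))) = Mul(40, 1) = 40)
Pow(Add(352, Y), Rational(1, 2)) = Pow(Add(352, 40), Rational(1, 2)) = Pow(392, Rational(1, 2)) = Mul(14, Pow(2, Rational(1, 2)))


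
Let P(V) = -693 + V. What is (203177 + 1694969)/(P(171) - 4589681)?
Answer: -1898146/4590203 ≈ -0.41352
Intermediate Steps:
(203177 + 1694969)/(P(171) - 4589681) = (203177 + 1694969)/((-693 + 171) - 4589681) = 1898146/(-522 - 4589681) = 1898146/(-4590203) = 1898146*(-1/4590203) = -1898146/4590203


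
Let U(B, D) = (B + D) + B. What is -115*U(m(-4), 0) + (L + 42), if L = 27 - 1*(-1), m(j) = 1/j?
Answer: 255/2 ≈ 127.50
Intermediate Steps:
U(B, D) = D + 2*B
L = 28 (L = 27 + 1 = 28)
-115*U(m(-4), 0) + (L + 42) = -115*(0 + 2/(-4)) + (28 + 42) = -115*(0 + 2*(-¼)) + 70 = -115*(0 - ½) + 70 = -115*(-½) + 70 = 115/2 + 70 = 255/2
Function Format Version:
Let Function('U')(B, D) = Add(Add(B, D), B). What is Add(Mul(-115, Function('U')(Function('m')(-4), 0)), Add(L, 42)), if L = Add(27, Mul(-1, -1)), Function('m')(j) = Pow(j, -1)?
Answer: Rational(255, 2) ≈ 127.50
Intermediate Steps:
Function('U')(B, D) = Add(D, Mul(2, B))
L = 28 (L = Add(27, 1) = 28)
Add(Mul(-115, Function('U')(Function('m')(-4), 0)), Add(L, 42)) = Add(Mul(-115, Add(0, Mul(2, Pow(-4, -1)))), Add(28, 42)) = Add(Mul(-115, Add(0, Mul(2, Rational(-1, 4)))), 70) = Add(Mul(-115, Add(0, Rational(-1, 2))), 70) = Add(Mul(-115, Rational(-1, 2)), 70) = Add(Rational(115, 2), 70) = Rational(255, 2)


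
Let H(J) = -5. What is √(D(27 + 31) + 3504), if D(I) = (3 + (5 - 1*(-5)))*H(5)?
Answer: √3439 ≈ 58.643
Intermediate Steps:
D(I) = -65 (D(I) = (3 + (5 - 1*(-5)))*(-5) = (3 + (5 + 5))*(-5) = (3 + 10)*(-5) = 13*(-5) = -65)
√(D(27 + 31) + 3504) = √(-65 + 3504) = √3439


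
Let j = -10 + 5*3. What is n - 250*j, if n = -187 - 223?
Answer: -1660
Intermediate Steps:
n = -410
j = 5 (j = -10 + 15 = 5)
n - 250*j = -410 - 250*5 = -410 - 1250 = -1660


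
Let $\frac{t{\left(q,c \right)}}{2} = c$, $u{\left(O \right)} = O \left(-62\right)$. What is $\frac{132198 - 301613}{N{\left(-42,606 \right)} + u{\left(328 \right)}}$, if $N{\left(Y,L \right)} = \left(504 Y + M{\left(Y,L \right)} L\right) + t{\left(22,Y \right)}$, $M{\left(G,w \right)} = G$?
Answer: $\frac{33883}{13408} \approx 2.5271$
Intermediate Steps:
$u{\left(O \right)} = - 62 O$
$t{\left(q,c \right)} = 2 c$
$N{\left(Y,L \right)} = 506 Y + L Y$ ($N{\left(Y,L \right)} = \left(504 Y + Y L\right) + 2 Y = \left(504 Y + L Y\right) + 2 Y = 506 Y + L Y$)
$\frac{132198 - 301613}{N{\left(-42,606 \right)} + u{\left(328 \right)}} = \frac{132198 - 301613}{- 42 \left(506 + 606\right) - 20336} = - \frac{169415}{\left(-42\right) 1112 - 20336} = - \frac{169415}{-46704 - 20336} = - \frac{169415}{-67040} = \left(-169415\right) \left(- \frac{1}{67040}\right) = \frac{33883}{13408}$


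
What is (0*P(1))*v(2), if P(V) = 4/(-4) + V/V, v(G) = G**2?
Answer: 0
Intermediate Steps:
P(V) = 0 (P(V) = 4*(-1/4) + 1 = -1 + 1 = 0)
(0*P(1))*v(2) = (0*0)*2**2 = 0*4 = 0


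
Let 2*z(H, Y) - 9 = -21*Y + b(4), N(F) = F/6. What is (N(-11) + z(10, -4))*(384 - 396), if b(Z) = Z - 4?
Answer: -536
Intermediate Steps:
N(F) = F/6 (N(F) = F*(⅙) = F/6)
b(Z) = -4 + Z
z(H, Y) = 9/2 - 21*Y/2 (z(H, Y) = 9/2 + (-21*Y + (-4 + 4))/2 = 9/2 + (-21*Y + 0)/2 = 9/2 + (-21*Y)/2 = 9/2 - 21*Y/2)
(N(-11) + z(10, -4))*(384 - 396) = ((⅙)*(-11) + (9/2 - 21/2*(-4)))*(384 - 396) = (-11/6 + (9/2 + 42))*(-12) = (-11/6 + 93/2)*(-12) = (134/3)*(-12) = -536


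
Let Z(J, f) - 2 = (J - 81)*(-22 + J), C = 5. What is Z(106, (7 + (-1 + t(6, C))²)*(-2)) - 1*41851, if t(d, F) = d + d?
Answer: -39749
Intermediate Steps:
t(d, F) = 2*d
Z(J, f) = 2 + (-81 + J)*(-22 + J) (Z(J, f) = 2 + (J - 81)*(-22 + J) = 2 + (-81 + J)*(-22 + J))
Z(106, (7 + (-1 + t(6, C))²)*(-2)) - 1*41851 = (1784 + 106² - 103*106) - 1*41851 = (1784 + 11236 - 10918) - 41851 = 2102 - 41851 = -39749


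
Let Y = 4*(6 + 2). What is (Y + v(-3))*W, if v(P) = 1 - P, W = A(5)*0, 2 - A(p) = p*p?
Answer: 0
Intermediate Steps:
A(p) = 2 - p**2 (A(p) = 2 - p*p = 2 - p**2)
Y = 32 (Y = 4*8 = 32)
W = 0 (W = (2 - 1*5**2)*0 = (2 - 1*25)*0 = (2 - 25)*0 = -23*0 = 0)
(Y + v(-3))*W = (32 + (1 - 1*(-3)))*0 = (32 + (1 + 3))*0 = (32 + 4)*0 = 36*0 = 0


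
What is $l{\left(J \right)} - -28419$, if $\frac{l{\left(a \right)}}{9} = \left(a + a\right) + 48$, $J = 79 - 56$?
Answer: $29265$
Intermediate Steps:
$J = 23$
$l{\left(a \right)} = 432 + 18 a$ ($l{\left(a \right)} = 9 \left(\left(a + a\right) + 48\right) = 9 \left(2 a + 48\right) = 9 \left(48 + 2 a\right) = 432 + 18 a$)
$l{\left(J \right)} - -28419 = \left(432 + 18 \cdot 23\right) - -28419 = \left(432 + 414\right) + 28419 = 846 + 28419 = 29265$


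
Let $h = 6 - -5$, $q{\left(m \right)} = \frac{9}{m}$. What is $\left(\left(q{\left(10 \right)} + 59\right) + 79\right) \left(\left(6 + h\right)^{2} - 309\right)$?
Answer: $-2778$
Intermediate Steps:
$h = 11$ ($h = 6 + 5 = 11$)
$\left(\left(q{\left(10 \right)} + 59\right) + 79\right) \left(\left(6 + h\right)^{2} - 309\right) = \left(\left(\frac{9}{10} + 59\right) + 79\right) \left(\left(6 + 11\right)^{2} - 309\right) = \left(\left(9 \cdot \frac{1}{10} + 59\right) + 79\right) \left(17^{2} - 309\right) = \left(\left(\frac{9}{10} + 59\right) + 79\right) \left(289 - 309\right) = \left(\frac{599}{10} + 79\right) \left(-20\right) = \frac{1389}{10} \left(-20\right) = -2778$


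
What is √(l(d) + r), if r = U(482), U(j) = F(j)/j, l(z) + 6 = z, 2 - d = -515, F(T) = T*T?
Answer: √993 ≈ 31.512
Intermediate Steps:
F(T) = T²
d = 517 (d = 2 - 1*(-515) = 2 + 515 = 517)
l(z) = -6 + z
U(j) = j (U(j) = j²/j = j)
r = 482
√(l(d) + r) = √((-6 + 517) + 482) = √(511 + 482) = √993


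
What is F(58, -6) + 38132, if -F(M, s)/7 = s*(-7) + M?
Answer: 37432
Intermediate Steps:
F(M, s) = -7*M + 49*s (F(M, s) = -7*(s*(-7) + M) = -7*(-7*s + M) = -7*(M - 7*s) = -7*M + 49*s)
F(58, -6) + 38132 = (-7*58 + 49*(-6)) + 38132 = (-406 - 294) + 38132 = -700 + 38132 = 37432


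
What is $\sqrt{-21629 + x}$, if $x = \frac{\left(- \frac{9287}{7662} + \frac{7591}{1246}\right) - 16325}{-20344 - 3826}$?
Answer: $\frac{i \sqrt{2878966238020850193044010}}{11537370642} \approx 147.07 i$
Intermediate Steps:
$x = \frac{7790288413}{11537370642}$ ($x = \frac{\left(\left(-9287\right) \frac{1}{7662} + 7591 \cdot \frac{1}{1246}\right) - 16325}{-24170} = \left(\left(- \frac{9287}{7662} + \frac{7591}{1246}\right) - 16325\right) \left(- \frac{1}{24170}\right) = \left(\frac{11647660}{2386713} - 16325\right) \left(- \frac{1}{24170}\right) = \left(- \frac{38951442065}{2386713}\right) \left(- \frac{1}{24170}\right) = \frac{7790288413}{11537370642} \approx 0.67522$)
$\sqrt{-21629 + x} = \sqrt{-21629 + \frac{7790288413}{11537370642}} = \sqrt{- \frac{249533999327405}{11537370642}} = \frac{i \sqrt{2878966238020850193044010}}{11537370642}$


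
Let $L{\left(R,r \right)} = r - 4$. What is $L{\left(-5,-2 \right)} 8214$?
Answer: $-49284$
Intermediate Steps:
$L{\left(R,r \right)} = -4 + r$ ($L{\left(R,r \right)} = r - 4 = -4 + r$)
$L{\left(-5,-2 \right)} 8214 = \left(-4 - 2\right) 8214 = \left(-6\right) 8214 = -49284$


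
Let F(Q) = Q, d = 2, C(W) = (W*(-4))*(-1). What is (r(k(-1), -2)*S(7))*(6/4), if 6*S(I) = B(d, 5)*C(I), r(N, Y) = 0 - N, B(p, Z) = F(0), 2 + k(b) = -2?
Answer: 0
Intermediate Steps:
C(W) = 4*W (C(W) = -4*W*(-1) = 4*W)
k(b) = -4 (k(b) = -2 - 2 = -4)
B(p, Z) = 0
r(N, Y) = -N
S(I) = 0 (S(I) = (0*(4*I))/6 = (1/6)*0 = 0)
(r(k(-1), -2)*S(7))*(6/4) = (-1*(-4)*0)*(6/4) = (4*0)*(6*(1/4)) = 0*(3/2) = 0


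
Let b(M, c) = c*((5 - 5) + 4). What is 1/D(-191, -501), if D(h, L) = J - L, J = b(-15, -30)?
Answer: 1/381 ≈ 0.0026247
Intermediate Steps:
b(M, c) = 4*c (b(M, c) = c*(0 + 4) = c*4 = 4*c)
J = -120 (J = 4*(-30) = -120)
D(h, L) = -120 - L
1/D(-191, -501) = 1/(-120 - 1*(-501)) = 1/(-120 + 501) = 1/381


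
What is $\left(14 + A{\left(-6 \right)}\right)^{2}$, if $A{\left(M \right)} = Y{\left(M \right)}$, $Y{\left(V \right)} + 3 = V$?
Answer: $25$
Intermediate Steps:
$Y{\left(V \right)} = -3 + V$
$A{\left(M \right)} = -3 + M$
$\left(14 + A{\left(-6 \right)}\right)^{2} = \left(14 - 9\right)^{2} = 5^{2} = 25$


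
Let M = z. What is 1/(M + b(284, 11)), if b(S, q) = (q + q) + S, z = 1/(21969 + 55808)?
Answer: 77777/23799763 ≈ 0.0032680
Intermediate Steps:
z = 1/77777 ≈ 1.2857e-5
b(S, q) = S + 2*q (b(S, q) = 2*q + S = S + 2*q)
M = 1/77777 ≈ 1.2857e-5
1/(M + b(284, 11)) = 1/(1/77777 + (284 + 2*11)) = 1/(1/77777 + (284 + 22)) = 1/(1/77777 + 306) = 1/(23799763/77777) = 77777/23799763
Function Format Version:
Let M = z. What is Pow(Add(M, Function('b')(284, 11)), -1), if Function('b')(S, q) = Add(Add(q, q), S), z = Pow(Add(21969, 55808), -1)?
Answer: Rational(77777, 23799763) ≈ 0.0032680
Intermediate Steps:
z = Rational(1, 77777) (z = Pow(77777, -1) = Rational(1, 77777) ≈ 1.2857e-5)
Function('b')(S, q) = Add(S, Mul(2, q)) (Function('b')(S, q) = Add(Mul(2, q), S) = Add(S, Mul(2, q)))
M = Rational(1, 77777) ≈ 1.2857e-5
Pow(Add(M, Function('b')(284, 11)), -1) = Pow(Add(Rational(1, 77777), Add(284, Mul(2, 11))), -1) = Pow(Add(Rational(1, 77777), Add(284, 22)), -1) = Pow(Add(Rational(1, 77777), 306), -1) = Pow(Rational(23799763, 77777), -1) = Rational(77777, 23799763)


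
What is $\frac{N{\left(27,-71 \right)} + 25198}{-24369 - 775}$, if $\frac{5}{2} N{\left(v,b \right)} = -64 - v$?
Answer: $- \frac{15726}{15715} \approx -1.0007$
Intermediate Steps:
$N{\left(v,b \right)} = - \frac{128}{5} - \frac{2 v}{5}$ ($N{\left(v,b \right)} = \frac{2 \left(-64 - v\right)}{5} = - \frac{128}{5} - \frac{2 v}{5}$)
$\frac{N{\left(27,-71 \right)} + 25198}{-24369 - 775} = \frac{\left(- \frac{128}{5} - \frac{54}{5}\right) + 25198}{-24369 - 775} = \frac{\left(- \frac{128}{5} - \frac{54}{5}\right) + 25198}{-25144} = \left(- \frac{182}{5} + 25198\right) \left(- \frac{1}{25144}\right) = \frac{125808}{5} \left(- \frac{1}{25144}\right) = - \frac{15726}{15715}$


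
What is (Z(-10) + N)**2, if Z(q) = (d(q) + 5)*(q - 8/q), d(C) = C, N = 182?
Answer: 51984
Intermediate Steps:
Z(q) = (5 + q)*(q - 8/q) (Z(q) = (q + 5)*(q - 8/q) = (5 + q)*(q - 8/q))
(Z(-10) + N)**2 = ((-8 + (-10)**2 - 40/(-10) + 5*(-10)) + 182)**2 = ((-8 + 100 - 40*(-1/10) - 50) + 182)**2 = ((-8 + 100 + 4 - 50) + 182)**2 = (46 + 182)**2 = 228**2 = 51984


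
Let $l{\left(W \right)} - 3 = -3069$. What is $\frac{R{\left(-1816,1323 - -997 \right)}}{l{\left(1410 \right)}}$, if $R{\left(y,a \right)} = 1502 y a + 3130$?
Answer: $\frac{452007365}{219} \approx 2.064 \cdot 10^{6}$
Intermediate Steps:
$l{\left(W \right)} = -3066$ ($l{\left(W \right)} = 3 - 3069 = -3066$)
$R{\left(y,a \right)} = 3130 + 1502 a y$ ($R{\left(y,a \right)} = 1502 a y + 3130 = 3130 + 1502 a y$)
$\frac{R{\left(-1816,1323 - -997 \right)}}{l{\left(1410 \right)}} = \frac{3130 + 1502 \left(1323 - -997\right) \left(-1816\right)}{-3066} = \left(3130 + 1502 \left(1323 + 997\right) \left(-1816\right)\right) \left(- \frac{1}{3066}\right) = \left(3130 + 1502 \cdot 2320 \left(-1816\right)\right) \left(- \frac{1}{3066}\right) = \left(3130 - 6328106240\right) \left(- \frac{1}{3066}\right) = \left(-6328103110\right) \left(- \frac{1}{3066}\right) = \frac{452007365}{219}$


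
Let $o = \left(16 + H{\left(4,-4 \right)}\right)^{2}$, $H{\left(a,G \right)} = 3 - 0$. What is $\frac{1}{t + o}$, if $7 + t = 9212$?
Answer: $\frac{1}{9566} \approx 0.00010454$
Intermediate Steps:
$t = 9205$ ($t = -7 + 9212 = 9205$)
$H{\left(a,G \right)} = 3$ ($H{\left(a,G \right)} = 3 + 0 = 3$)
$o = 361$ ($o = \left(16 + 3\right)^{2} = 19^{2} = 361$)
$\frac{1}{t + o} = \frac{1}{9205 + 361} = \frac{1}{9566}$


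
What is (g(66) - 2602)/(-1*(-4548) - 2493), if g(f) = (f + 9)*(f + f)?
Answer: 7298/2055 ≈ 3.5513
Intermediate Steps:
g(f) = 2*f*(9 + f) (g(f) = (9 + f)*(2*f) = 2*f*(9 + f))
(g(66) - 2602)/(-1*(-4548) - 2493) = (2*66*(9 + 66) - 2602)/(-1*(-4548) - 2493) = (2*66*75 - 2602)/(4548 - 2493) = (9900 - 2602)/2055 = 7298*(1/2055) = 7298/2055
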